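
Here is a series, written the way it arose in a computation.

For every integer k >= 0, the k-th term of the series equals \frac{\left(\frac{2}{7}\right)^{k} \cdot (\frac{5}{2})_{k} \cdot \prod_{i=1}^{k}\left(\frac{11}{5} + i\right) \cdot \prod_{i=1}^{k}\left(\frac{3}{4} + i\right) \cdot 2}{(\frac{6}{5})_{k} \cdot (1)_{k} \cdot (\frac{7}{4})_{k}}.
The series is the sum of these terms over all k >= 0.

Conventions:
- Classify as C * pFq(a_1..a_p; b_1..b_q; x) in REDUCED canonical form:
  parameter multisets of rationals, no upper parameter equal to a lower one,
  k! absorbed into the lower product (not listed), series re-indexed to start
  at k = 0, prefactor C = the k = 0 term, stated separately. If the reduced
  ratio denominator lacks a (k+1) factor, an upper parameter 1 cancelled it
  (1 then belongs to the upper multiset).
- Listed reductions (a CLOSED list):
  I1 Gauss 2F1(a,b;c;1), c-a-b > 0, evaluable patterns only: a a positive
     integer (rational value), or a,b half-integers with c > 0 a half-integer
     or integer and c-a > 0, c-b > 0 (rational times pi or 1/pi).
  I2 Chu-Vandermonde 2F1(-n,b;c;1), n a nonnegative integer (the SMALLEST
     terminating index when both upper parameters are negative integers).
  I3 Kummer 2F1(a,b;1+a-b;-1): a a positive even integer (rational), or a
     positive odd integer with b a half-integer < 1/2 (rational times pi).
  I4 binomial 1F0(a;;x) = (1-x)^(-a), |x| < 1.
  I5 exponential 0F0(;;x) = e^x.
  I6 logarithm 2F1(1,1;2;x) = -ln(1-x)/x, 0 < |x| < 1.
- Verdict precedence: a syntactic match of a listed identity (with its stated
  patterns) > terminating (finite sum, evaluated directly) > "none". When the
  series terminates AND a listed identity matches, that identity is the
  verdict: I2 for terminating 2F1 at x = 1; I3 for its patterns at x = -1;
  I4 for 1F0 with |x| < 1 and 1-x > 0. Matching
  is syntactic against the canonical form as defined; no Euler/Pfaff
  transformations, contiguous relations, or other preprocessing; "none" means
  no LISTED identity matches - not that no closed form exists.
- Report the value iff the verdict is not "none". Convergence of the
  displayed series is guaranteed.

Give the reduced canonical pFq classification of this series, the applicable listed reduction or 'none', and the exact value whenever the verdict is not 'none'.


With C = 2: the canonical form is 2F1(\frac{5}{2}, \frac{16}{5}; \frac{6}{5}; \frac{2}{7}). Verdict: none - at argument \frac{2}{7} the multisets {\frac{5}{2}, \frac{16}{5}} ; {\frac{6}{5}} match no listed identity.

The tell: from the first term 2: the running product (C = 2, x = 2/7) telescopes to a rising factorial.
Term ratio: r(k) = \frac{2}{7} * (k+\frac{5}{2}) (k+\frac{16}{5}) / [(k+\frac{6}{5}) (k+1)] - poly over poly, x = \frac{2}{7} from leading terms; C = 2 at k = 0.


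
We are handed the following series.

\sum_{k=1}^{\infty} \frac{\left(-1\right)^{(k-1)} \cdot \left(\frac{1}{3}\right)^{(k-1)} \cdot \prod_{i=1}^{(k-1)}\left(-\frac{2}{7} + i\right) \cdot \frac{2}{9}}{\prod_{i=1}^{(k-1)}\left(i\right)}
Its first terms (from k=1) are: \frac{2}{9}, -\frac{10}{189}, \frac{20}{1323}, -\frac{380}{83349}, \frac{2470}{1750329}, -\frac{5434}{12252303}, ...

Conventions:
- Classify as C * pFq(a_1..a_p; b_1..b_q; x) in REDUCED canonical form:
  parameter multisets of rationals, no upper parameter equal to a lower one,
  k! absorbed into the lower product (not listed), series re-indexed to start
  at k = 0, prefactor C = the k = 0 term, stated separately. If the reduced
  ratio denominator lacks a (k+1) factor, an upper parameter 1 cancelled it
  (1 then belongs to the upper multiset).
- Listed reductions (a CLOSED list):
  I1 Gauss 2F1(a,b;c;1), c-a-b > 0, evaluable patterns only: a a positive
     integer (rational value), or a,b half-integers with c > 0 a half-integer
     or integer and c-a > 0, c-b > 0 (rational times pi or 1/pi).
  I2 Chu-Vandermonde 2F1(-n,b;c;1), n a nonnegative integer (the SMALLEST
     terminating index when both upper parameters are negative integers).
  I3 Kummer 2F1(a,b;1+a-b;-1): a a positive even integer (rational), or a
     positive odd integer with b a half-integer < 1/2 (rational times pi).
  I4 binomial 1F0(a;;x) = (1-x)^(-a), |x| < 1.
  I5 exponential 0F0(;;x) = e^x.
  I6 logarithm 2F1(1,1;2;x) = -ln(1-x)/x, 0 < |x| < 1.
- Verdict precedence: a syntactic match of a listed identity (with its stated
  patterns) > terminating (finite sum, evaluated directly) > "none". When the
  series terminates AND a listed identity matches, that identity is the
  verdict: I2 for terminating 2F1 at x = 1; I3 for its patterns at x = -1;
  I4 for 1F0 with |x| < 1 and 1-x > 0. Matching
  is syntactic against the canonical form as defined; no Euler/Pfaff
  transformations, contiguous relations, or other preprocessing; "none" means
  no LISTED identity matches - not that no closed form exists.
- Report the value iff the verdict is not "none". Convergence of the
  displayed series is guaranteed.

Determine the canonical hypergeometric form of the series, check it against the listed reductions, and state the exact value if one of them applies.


Key observation: x = -\frac{1}{3} and the product of the first k integers (C = 2/9) is k!.
Step ratio: r(k) = -\frac{1}{3} * (k+\frac{5}{7}) / [(k+1)] - rational; roots negated = parameters, x = -\frac{1}{3}, C = \frac{2}{9}.

At argument -\frac{1}{3}: a 1F0 with upper {\frac{5}{7}}, lower {-}, scaled by C = \frac{2}{9}. Verdict: the binomial series (I4) matches (the 1F0 binomial series: exponent -5/7, x = -\frac{1}{3}). Sum: \frac{2}{9} \cdot \left(\frac{4}{3}\right)^{-\frac{5}{7}}.


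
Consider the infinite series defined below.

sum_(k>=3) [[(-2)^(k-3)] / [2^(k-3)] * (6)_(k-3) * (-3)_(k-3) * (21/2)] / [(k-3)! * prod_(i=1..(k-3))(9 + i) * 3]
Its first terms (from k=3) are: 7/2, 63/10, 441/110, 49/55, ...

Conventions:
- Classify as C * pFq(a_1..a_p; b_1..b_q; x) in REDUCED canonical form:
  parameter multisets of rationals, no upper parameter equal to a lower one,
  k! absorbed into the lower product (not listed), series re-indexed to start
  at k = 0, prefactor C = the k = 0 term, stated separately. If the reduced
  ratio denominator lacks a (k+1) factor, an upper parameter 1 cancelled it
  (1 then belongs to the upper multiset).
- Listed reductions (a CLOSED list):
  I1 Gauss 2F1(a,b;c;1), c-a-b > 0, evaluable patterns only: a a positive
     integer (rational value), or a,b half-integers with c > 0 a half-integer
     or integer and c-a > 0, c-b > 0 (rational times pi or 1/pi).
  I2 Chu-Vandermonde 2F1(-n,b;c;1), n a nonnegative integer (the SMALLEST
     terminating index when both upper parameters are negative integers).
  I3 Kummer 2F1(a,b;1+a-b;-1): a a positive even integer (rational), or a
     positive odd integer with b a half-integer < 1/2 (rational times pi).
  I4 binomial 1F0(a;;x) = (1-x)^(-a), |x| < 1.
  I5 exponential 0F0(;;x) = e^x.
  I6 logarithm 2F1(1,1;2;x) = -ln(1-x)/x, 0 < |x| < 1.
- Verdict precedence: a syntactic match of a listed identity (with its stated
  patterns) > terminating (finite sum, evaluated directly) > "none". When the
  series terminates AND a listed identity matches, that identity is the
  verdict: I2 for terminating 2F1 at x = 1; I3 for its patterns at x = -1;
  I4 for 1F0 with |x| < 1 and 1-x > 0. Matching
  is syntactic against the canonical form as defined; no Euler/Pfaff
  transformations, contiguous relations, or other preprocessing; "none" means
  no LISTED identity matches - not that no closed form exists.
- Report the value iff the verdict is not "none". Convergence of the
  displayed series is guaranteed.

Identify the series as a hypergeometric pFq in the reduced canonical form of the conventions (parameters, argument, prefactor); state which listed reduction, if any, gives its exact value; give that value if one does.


At argument -1: a 2F1 with upper {-3, 6}, lower {10}, scaled by C = 7/2. Verdict (x = -1): Kummer (I3) applies (x = -1; c = 10 equals 1+a-b for upper {-3, 6}: listed pattern). Exact value: 147/10.

Structural cue: x = (-1) and the constant factors (prefactor 7/2) combine into one prefactor.
Adjacent-term ratio: r(k) = (-1) * (k-3) (k+6) / [(k+10) (k+1)] - poly over poly, x = (-1) from leading terms; C = 7/2 at k = 0.


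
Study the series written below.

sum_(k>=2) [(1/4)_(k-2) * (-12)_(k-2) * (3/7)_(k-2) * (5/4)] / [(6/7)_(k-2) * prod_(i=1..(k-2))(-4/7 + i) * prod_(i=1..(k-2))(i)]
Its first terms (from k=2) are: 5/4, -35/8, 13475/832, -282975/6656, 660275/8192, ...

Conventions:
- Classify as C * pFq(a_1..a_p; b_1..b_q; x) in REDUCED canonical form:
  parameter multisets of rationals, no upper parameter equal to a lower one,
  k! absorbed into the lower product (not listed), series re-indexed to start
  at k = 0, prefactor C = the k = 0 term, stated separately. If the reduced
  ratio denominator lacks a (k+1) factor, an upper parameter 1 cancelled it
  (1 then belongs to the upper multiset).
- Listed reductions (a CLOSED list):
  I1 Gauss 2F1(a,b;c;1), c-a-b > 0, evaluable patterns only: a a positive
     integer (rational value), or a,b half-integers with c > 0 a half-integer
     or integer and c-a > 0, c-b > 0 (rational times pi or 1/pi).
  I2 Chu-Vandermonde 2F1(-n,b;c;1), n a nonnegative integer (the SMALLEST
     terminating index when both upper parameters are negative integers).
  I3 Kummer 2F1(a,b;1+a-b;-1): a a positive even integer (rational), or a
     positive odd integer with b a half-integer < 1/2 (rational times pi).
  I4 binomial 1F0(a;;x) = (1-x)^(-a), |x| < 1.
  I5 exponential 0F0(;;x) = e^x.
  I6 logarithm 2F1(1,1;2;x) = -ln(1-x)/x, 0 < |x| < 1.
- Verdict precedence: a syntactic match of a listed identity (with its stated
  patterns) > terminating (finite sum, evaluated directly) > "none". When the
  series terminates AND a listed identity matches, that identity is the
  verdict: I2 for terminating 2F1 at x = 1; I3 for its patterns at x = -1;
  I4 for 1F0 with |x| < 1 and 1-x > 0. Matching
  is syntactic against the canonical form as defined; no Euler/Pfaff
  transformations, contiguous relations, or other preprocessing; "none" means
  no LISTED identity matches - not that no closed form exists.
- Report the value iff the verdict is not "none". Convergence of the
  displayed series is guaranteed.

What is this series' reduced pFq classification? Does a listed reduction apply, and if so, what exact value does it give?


Key observation: from the first term 5/4: the parameter 3/7 appears in both the upper and lower lists and cancels.
Consecutive-term ratio: r(k) = 1 * (k-12) (k+1/4) / [(k+6/7) (k+1)] - poly over poly, x = 1 from leading terms; C = 5/4 at k = 0.

Classification (C = 5/4): 2F1 with upper {-12, 1/4}, lower {6/7}, argument x = 1. Verdict: Vandermonde's identity (I2) matches (terminating 2F1 at x = 1 with n = 12, b = 1/4, c = 6/7). Value: 3178871736163615875/6335996365637681152.


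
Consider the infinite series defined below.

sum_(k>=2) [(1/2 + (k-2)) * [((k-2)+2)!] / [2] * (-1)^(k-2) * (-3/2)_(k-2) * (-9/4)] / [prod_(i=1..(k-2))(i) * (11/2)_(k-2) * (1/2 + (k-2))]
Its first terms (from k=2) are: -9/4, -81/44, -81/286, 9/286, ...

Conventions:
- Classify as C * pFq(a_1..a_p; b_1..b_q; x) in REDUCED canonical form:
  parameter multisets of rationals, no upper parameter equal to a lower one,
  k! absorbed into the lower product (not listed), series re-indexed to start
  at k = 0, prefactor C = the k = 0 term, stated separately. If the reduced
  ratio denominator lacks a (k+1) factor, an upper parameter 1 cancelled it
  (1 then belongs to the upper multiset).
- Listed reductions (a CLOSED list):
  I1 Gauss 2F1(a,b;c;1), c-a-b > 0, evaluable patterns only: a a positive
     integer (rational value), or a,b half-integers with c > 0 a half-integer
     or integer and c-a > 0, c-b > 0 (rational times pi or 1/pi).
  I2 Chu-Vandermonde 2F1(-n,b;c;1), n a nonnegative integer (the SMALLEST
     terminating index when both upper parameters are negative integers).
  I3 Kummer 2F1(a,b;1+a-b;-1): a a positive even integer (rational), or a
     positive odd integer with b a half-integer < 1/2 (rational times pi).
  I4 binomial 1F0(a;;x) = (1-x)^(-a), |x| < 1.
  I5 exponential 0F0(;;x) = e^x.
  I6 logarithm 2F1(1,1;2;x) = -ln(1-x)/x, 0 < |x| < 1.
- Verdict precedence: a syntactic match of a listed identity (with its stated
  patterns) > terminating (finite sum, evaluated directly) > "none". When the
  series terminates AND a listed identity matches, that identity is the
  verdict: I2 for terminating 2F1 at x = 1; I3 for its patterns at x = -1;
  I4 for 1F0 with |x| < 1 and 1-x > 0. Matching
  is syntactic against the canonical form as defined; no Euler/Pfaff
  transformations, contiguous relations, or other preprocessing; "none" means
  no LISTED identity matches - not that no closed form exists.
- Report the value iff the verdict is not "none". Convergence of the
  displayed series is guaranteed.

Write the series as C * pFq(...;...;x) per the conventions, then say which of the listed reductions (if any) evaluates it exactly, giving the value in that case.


At argument -1: a 2F1 with upper {-3/2, 3}, lower {11/2}, scaled by C = -9/4. Verdict: the Kummer evaluation I3 fires (x = -1; c = 11/2 equals 1+a-b for upper {-3/2, 3}: listed pattern). Exact value: (-2835/2048) * pi.

The tell: x = (-1) and the product of the first k integers (C = -9/4) is k!.
Adjacent-term ratio: r(k) = (-1) * (k-3/2) (k+3) / [(k+11/2) (k+1)] - rational in k. x = (-1); t_0 = -9/4; negate the roots.


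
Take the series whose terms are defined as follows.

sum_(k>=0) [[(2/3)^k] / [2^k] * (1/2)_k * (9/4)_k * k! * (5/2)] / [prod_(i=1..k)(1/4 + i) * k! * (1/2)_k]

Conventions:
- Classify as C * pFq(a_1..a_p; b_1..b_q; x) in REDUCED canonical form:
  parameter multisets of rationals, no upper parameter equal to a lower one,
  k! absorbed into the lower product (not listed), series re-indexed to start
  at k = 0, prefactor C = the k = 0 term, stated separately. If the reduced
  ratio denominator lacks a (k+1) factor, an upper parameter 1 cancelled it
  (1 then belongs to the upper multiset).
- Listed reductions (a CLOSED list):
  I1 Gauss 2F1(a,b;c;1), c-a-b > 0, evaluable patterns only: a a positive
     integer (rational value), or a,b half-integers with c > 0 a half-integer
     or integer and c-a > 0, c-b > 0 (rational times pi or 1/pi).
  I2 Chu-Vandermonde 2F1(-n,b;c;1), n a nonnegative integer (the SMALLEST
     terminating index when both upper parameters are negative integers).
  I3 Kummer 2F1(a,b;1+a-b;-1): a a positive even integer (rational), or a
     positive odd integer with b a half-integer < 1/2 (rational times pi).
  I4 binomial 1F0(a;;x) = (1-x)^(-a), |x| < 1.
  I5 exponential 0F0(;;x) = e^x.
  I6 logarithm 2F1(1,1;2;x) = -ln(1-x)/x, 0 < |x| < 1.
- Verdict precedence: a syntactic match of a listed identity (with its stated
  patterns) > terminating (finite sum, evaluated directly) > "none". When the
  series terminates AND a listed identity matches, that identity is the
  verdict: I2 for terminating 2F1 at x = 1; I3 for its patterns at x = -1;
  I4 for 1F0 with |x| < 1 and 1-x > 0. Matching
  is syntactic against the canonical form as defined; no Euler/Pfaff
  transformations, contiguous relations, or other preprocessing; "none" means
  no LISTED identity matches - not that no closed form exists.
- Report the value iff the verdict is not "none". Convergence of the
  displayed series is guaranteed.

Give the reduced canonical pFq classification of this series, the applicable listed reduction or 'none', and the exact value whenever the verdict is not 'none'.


x = 1/3 here; the reduced form reads 2F1, upper {1, 9/4}, lower {5/4}, C = 5/2. Verdict: none. Every listed pattern misses the 2F1 form at 1/3, upper {1, 9/4}.

First insight: with t_0 = 5/2, the factorial ratio (prefactor 5/2) (k+a-1)!/(a-1)! is a rising factorial (a)_k.
Step ratio: r(k) = (1/3) * (k+1) (k+9/4) / [(k+5/4) (k+1)] ; factor over Q: parameters, x = (1/3), and C = 5/2.


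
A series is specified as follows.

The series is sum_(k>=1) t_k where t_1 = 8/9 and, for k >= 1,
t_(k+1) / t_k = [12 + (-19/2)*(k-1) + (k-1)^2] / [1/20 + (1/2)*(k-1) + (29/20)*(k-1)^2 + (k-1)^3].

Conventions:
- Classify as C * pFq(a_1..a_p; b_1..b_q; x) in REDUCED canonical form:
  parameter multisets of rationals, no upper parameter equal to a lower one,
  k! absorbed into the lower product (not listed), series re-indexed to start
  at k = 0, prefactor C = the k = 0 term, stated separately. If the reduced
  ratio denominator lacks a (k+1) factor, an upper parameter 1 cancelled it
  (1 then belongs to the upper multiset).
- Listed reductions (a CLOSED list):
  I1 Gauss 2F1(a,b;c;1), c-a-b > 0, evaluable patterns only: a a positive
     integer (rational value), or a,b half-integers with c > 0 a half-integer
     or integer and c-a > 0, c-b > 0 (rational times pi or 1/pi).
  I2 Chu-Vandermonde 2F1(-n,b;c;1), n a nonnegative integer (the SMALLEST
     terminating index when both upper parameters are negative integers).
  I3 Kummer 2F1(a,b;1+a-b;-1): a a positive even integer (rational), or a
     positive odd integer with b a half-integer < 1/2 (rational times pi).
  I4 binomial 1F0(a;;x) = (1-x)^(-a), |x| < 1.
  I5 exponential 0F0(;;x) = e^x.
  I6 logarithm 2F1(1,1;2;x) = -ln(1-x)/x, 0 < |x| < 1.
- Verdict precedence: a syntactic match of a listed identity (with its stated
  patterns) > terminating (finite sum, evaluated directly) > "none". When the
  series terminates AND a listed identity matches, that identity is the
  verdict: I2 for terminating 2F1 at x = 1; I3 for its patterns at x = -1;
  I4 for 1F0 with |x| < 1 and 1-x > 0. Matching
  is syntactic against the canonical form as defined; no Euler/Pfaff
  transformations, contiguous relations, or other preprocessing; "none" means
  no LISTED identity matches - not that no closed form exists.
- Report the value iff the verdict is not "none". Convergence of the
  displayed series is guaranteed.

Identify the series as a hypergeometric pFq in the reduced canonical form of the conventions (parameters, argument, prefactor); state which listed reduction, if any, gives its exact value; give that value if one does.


Canonical form: C = 8/9 times 2F2 with upper {-8, -3/2}, lower {1/5, 1/4}, x = 1. Verdict: terminating - the sum ends at index 8 because -8 is a negative integer; exact evaluation follows. Sum: 20343020112344/48327275997.

First insight: from the first term 8/9: factor the ratio over Q (prefactor 8/9): negated roots = parameters.
Adjacent-term ratio: r(k) = 1 * (k-8) (k-3/2) / [(k+1/5) (k+1/4) (k+1)] - rational in k. x = 1; t_0 = 8/9; negate the roots.


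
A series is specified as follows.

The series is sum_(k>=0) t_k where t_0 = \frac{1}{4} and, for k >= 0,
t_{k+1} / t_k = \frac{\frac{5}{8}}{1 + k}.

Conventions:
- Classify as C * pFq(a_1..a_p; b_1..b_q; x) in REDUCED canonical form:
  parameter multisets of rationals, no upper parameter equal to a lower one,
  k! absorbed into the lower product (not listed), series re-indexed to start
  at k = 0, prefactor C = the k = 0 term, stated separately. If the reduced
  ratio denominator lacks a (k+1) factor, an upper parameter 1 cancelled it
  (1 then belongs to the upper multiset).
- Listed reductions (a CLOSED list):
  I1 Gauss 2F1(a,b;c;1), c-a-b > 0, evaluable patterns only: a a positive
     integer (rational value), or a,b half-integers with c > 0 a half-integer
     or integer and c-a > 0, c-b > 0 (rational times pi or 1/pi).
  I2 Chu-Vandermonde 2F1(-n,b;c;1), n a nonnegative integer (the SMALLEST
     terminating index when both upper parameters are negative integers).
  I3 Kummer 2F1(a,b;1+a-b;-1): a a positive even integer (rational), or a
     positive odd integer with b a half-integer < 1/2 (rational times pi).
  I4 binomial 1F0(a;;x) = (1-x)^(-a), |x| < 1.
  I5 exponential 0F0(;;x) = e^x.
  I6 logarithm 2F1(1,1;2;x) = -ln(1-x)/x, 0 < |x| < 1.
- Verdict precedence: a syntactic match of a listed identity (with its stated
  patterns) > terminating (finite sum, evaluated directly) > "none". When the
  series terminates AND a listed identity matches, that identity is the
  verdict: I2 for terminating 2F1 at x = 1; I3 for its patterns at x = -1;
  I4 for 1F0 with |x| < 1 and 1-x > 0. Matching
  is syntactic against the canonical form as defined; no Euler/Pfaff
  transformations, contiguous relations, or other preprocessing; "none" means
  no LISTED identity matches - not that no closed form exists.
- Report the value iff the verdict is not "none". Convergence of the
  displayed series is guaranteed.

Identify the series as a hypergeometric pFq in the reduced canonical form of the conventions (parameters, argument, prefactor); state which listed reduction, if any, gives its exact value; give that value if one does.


With C = \frac{1}{4}: the canonical form is 0F0(-; -; \frac{5}{8}). Verdict (x = \frac{5}{8}): exponential (I5) applies (the 0F0 exponential series at x = \frac{5}{8}). Exact value: \frac{1}{4} \cdot e^{\frac{5}{8}}.

The tell: t_0 being \frac{1}{4}, factor the ratio over Q (C = 1/4, x = 5/8): negated roots = parameters.
Term ratio: r(k) = \frac{5}{8} * 1 / [(k+1)] - rational; roots negated = parameters, x = \frac{5}{8}, C = \frac{1}{4}.


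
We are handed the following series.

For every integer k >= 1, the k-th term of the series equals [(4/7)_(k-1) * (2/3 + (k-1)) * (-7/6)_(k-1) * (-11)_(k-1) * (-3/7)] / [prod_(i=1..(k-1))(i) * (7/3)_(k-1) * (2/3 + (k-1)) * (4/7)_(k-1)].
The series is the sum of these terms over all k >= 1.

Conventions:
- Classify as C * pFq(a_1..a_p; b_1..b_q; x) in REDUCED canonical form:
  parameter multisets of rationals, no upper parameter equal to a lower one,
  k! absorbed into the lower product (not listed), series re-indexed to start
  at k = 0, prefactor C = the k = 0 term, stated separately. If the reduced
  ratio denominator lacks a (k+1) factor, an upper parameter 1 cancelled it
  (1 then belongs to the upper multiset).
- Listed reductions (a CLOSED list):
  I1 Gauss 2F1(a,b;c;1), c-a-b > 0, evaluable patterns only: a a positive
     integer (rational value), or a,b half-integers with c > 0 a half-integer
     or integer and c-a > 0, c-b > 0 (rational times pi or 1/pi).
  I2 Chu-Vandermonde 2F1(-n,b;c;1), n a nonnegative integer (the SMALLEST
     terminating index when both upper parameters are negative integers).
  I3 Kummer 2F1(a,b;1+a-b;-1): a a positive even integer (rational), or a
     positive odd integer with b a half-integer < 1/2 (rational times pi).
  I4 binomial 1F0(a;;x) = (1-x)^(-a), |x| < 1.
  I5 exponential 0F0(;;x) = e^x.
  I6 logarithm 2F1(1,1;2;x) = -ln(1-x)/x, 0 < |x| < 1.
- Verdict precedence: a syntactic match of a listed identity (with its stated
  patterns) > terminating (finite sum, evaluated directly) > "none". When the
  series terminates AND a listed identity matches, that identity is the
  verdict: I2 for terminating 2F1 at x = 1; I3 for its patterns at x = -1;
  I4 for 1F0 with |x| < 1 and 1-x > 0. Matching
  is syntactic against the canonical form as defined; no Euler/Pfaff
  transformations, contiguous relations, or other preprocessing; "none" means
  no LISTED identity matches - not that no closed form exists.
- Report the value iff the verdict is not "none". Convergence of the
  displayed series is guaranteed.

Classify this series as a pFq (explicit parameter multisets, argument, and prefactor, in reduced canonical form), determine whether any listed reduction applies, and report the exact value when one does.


First insight: t_0 being -3/7, the product of the first k integers (C = -3/7, x = 1) is k!.
Step ratio: r(k) = 1 * (k-11) (k-7/6) / [(k+7/3) (k+1)] - rational in k. x = 1; t_0 = -3/7; negate the roots.

The series (x = 1) is 2F1: upper {-11, -7/6}, lower {7/3}, prefactor -3/7. Verdict: this is Chu-Vandermonde (I2) (terminating 2F1 at x = 1 with n = 11, b = -7/6, c = 7/3). Exact value: -26732013741/8419016704.


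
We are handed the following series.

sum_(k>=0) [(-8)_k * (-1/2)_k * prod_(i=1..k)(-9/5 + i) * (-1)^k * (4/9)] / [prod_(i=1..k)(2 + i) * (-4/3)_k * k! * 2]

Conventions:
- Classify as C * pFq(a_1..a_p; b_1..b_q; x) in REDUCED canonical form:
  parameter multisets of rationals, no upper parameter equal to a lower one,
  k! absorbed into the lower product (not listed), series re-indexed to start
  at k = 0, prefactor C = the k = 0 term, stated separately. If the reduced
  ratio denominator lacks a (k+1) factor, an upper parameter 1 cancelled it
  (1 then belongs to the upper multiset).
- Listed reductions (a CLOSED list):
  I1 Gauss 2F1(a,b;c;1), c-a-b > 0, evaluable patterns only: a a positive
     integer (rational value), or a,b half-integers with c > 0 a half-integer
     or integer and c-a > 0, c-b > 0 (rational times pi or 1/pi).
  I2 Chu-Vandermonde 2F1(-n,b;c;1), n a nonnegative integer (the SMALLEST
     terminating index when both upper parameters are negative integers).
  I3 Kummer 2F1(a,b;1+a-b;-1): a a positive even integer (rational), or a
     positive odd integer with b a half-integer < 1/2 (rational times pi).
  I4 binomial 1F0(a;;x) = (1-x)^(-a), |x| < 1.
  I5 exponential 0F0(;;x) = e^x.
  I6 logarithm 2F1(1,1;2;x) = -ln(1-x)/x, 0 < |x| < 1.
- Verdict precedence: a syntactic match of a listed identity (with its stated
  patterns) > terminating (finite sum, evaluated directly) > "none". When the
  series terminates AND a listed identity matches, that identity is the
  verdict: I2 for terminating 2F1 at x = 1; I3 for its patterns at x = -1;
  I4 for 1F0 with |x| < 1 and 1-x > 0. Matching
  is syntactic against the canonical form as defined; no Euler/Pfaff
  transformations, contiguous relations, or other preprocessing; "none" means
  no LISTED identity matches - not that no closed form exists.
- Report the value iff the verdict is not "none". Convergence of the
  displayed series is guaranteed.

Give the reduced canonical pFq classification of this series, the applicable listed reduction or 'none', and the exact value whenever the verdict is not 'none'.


This is 2/9 * 3F2(-8, -4/5, -1/2; -4/3, 3; -1) in reduced canonical form. Verdict: terminating - no listed pattern fits, but -8 in the upper list cuts the series at k = 8; direct evaluation. Exact value: 2439265580407/12240000000000.

Key step: with t_0 = 2/9, the running product (C = 2/9, x = -1) telescopes to a rising factorial.
Consecutive-term ratio: r(k) = (-1) * (k-8) (k-4/5) (k-1/2) / [(k-4/3) (k+3) (k+1)] - rational; roots negated = parameters, x = (-1), C = 2/9.


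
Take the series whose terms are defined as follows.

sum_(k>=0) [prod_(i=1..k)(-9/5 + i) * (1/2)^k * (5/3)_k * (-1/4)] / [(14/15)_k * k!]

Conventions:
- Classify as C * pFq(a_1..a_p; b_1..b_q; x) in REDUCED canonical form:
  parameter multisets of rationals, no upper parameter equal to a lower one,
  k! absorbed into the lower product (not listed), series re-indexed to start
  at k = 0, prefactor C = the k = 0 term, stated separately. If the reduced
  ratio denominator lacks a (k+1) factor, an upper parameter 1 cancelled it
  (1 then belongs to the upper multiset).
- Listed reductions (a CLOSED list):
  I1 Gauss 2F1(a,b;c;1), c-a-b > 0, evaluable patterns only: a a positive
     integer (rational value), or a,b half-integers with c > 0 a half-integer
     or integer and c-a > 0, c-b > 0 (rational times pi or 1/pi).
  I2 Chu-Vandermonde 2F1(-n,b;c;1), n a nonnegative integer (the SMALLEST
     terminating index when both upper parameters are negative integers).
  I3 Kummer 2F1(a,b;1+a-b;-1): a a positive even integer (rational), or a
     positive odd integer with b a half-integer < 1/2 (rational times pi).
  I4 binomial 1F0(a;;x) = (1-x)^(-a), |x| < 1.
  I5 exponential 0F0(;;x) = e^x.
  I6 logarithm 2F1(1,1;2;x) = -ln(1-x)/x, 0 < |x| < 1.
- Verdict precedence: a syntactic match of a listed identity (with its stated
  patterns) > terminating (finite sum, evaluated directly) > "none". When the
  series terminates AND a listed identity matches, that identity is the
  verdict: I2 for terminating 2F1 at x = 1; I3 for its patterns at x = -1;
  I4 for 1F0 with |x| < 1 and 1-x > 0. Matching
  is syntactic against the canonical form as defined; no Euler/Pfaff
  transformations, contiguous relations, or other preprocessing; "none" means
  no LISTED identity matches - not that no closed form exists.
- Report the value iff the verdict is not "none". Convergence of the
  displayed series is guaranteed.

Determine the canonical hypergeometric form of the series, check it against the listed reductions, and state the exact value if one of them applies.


Prefactor -1/4, argument 1/2: 2F1 with upper {-4/5, 5/3} over lower {14/15}. Verdict: none here - no I1-I6 shape fits x = 1/2 with lower {14/15}.

The tell: from the first term -1/4: the running product (prefactor -1/4) telescopes to a rising factorial.
Term ratio: r(k) = (1/2) * (k-4/5) (k+5/3) / [(k+14/15) (k+1)] ; factor over Q: parameters, x = (1/2), and C = -1/4.


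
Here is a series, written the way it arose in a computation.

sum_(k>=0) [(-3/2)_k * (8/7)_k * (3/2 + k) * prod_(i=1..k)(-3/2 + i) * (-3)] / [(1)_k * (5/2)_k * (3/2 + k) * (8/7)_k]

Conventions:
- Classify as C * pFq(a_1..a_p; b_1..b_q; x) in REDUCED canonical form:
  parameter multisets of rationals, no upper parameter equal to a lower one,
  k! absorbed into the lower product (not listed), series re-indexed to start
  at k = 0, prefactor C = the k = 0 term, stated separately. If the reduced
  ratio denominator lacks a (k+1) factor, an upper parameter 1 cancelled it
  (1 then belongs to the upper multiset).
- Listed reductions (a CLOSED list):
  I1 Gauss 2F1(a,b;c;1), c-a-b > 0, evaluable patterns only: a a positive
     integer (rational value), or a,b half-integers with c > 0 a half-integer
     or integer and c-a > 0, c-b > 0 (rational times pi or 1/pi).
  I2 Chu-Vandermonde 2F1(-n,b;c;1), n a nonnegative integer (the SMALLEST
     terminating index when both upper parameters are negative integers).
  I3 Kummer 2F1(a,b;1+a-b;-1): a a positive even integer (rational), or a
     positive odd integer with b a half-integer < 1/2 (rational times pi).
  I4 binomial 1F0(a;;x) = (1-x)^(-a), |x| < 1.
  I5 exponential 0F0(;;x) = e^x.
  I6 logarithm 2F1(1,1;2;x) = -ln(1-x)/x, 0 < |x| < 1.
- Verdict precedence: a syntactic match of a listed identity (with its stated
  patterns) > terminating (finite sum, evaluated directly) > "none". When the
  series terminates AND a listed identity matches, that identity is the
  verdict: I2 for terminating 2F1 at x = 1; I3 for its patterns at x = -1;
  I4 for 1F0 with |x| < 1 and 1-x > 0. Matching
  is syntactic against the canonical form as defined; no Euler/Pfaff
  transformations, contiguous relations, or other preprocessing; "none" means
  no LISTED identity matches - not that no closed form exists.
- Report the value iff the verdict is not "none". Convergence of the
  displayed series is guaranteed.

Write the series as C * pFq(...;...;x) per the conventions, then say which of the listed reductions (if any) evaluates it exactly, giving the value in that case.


Prefactor -3, argument 1: 2F1 with upper {-3/2, -1/2} over lower {5/2}. Verdict: Gauss's theorem I1 (half-integer case) fires (x = 1; upper {-3/2, -1/2} half-integers, c = 5/2 in the evaluable pattern). Its exact value is (-315/256) * pi.

Structural cue: t_0 being -3, (1)_k (C = -3, x = 1) is k! itself.
Step ratio: r(k) = 1 * (k-3/2) (k-1/2) / [(k+5/2) (k+1)] - poly over poly, x = 1 from leading terms; C = -3 at k = 0.


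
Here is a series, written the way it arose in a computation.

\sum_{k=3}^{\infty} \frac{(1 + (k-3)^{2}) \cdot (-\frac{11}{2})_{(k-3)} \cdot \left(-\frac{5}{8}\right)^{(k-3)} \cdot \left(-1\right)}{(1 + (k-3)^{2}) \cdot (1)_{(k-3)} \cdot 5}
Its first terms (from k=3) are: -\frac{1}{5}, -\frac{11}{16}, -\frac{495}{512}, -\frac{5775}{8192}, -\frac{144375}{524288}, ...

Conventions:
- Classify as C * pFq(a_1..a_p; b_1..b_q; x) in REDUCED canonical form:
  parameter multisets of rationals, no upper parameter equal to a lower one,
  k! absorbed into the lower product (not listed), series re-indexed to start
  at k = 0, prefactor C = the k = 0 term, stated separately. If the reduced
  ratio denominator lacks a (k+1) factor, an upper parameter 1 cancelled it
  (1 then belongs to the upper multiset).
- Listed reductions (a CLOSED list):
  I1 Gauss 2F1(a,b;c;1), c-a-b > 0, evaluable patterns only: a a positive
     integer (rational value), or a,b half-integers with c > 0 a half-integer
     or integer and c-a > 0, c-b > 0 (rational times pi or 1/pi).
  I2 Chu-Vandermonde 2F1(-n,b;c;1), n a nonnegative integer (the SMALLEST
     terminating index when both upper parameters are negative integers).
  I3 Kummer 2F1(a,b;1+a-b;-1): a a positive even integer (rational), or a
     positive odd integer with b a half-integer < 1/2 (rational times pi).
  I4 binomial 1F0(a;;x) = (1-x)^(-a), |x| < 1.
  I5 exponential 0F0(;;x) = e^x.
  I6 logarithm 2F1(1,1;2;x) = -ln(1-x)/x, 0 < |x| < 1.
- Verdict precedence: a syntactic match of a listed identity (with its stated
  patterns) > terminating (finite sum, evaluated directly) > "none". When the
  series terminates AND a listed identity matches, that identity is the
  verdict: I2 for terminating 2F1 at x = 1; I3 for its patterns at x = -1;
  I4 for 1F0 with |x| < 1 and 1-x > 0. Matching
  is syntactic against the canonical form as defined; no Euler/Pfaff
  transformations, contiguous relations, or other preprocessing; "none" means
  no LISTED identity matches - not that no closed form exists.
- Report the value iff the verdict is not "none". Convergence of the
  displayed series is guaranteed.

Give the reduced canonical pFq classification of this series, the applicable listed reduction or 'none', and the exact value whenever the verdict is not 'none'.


The tell: t_0 being -\frac{1}{5}, (1)_k (C = -1/5, x = -5/8) is k! itself.
Step ratio: r(k) = -\frac{5}{8} * (k-\frac{11}{2}) / [(k+1)] - rational in k, leading ratio -\frac{5}{8}; with t_0 = -\frac{1}{5}, classification follows.

Prefactor -\frac{1}{5}, argument -\frac{5}{8}: 1F0 with upper {-\frac{11}{2}} over lower {-}. Verdict: the binomial series (I4) applies (the 1F0 binomial series: exponent 11/2, x = -\frac{5}{8}). Sum: \left(-\frac{1}{5}\right) \cdot \left(\frac{13}{8}\right)^{\frac{11}{2}}.


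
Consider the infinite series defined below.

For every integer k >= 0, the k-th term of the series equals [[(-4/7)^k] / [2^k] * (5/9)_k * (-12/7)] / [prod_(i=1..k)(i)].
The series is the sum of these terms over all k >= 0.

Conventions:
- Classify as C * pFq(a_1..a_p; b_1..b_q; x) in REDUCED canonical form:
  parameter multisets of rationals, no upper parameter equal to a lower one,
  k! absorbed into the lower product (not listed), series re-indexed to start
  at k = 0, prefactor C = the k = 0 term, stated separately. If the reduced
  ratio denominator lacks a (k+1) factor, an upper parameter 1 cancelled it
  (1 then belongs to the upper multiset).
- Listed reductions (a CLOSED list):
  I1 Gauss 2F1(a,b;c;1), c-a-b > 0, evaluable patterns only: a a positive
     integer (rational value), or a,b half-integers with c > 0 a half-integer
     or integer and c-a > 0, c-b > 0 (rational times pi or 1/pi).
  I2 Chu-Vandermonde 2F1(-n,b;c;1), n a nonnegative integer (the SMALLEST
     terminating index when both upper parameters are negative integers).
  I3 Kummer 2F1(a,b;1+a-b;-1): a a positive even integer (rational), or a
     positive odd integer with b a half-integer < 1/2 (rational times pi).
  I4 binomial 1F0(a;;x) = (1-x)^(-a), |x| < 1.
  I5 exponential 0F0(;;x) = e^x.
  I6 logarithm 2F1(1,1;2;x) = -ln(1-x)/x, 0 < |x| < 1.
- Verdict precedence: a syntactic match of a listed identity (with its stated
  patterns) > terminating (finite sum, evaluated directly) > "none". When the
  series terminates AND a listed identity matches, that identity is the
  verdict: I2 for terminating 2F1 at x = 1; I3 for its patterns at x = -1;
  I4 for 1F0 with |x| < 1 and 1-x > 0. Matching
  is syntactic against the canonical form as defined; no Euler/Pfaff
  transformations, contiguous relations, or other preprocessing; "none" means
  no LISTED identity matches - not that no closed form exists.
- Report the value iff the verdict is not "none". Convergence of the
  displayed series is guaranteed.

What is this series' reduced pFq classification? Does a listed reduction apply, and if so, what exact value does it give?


Reduced: x = -2/7, 1F0, upper = {5/9}, lower = {-}, C = -12/7. Verdict: the binomial series (I4) matches (the 1F0 binomial series: exponent -5/9, x = -2/7). Hence: (-12/7) * (9/7)^(-5/9).

The tell: t_0 being -12/7, the two k-th powers (C = -12/7, x = -2/7) combine into one argument.
Ratio: r(k) = (-2/7) * (k+5/9) / [(k+1)] - rational in k, leading ratio (-2/7); with t_0 = -12/7, classification follows.


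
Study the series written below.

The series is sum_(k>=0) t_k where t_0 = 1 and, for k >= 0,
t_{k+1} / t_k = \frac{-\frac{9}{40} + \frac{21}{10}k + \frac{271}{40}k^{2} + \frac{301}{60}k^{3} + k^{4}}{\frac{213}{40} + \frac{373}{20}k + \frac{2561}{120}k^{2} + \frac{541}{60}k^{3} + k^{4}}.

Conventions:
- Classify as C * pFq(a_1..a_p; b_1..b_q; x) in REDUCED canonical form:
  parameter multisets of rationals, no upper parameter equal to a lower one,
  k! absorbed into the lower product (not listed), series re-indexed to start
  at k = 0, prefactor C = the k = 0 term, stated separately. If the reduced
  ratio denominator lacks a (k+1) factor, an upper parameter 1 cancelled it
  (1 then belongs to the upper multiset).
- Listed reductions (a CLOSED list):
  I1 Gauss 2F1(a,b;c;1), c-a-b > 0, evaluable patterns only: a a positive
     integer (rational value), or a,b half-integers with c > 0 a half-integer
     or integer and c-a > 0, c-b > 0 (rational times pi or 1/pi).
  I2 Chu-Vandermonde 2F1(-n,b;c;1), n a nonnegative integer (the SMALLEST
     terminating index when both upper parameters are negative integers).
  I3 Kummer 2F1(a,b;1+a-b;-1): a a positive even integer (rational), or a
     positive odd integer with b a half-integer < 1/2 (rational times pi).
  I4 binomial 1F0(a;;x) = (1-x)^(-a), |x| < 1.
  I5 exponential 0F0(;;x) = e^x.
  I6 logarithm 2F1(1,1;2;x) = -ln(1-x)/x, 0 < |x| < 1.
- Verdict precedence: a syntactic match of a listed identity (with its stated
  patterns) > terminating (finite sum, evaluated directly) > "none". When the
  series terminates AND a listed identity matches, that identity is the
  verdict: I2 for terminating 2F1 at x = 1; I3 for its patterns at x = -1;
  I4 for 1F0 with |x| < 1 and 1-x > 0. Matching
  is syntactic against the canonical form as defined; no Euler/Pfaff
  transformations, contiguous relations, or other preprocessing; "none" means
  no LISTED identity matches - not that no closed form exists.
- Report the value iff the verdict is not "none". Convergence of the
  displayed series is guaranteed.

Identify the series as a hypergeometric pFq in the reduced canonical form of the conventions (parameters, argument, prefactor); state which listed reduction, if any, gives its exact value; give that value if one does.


At argument 1: a 2F1 with upper {-\frac{1}{12}, 3}, lower {\frac{71}{12}}, scaled by C = 1. Verdict at x = 1: Gauss (I1, integer-parameter pattern) matches (x = 1: the Gamma ratio telescopes since c-a-b = 3 > 0 and a = 3 in Z>0). Value: \frac{19411}{20736}.

Structural cue: x = 1 and cancel k + 3/2 from the displayed ratio first; then prefactor 1.
Consecutive-term ratio: r(k) = 1 * (k-\frac{1}{12}) (k+3) / [(k+\frac{71}{12}) (k+1)] ; factor over Q: parameters, x = 1, and C = 1.


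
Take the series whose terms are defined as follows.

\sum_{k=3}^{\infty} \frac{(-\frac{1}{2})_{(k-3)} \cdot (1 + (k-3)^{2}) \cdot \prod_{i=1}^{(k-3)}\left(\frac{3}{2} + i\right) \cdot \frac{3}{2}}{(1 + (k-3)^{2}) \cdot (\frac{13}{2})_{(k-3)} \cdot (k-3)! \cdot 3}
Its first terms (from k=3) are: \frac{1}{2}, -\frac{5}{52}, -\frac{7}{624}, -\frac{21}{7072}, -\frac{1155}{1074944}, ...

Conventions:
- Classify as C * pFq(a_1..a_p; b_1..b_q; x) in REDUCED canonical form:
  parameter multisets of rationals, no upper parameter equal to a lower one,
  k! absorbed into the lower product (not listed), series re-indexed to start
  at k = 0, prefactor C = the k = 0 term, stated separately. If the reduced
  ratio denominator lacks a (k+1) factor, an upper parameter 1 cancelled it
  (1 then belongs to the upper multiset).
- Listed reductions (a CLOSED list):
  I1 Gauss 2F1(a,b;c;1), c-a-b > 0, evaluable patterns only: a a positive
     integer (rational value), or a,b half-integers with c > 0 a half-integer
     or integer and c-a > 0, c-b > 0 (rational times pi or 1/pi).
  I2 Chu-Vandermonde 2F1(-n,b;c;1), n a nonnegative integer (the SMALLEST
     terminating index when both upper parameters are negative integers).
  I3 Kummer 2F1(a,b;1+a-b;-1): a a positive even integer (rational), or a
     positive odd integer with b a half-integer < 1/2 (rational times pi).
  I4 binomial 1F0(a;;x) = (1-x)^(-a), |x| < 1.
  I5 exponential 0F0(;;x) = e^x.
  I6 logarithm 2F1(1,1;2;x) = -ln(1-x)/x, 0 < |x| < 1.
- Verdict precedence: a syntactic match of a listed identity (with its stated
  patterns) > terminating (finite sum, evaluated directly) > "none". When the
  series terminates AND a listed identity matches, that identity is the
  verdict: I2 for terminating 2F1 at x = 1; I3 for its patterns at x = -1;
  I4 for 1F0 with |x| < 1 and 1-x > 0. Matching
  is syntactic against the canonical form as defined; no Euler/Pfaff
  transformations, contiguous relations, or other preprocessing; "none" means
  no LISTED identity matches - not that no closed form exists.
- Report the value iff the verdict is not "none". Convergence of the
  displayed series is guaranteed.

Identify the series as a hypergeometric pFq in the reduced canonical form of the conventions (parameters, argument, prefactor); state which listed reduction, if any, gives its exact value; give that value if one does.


This is \frac{1}{2} * 2F1(-\frac{1}{2}, \frac{5}{2}; \frac{13}{2}; 1) in reduced canonical form. Verdict: Gauss's theorem I1 (half-integer case) fires (x = 1; upper {-\frac{1}{2}, \frac{5}{2}} half-integers, c = \frac{13}{2} in the evaluable pattern). Exact value: \frac{8085}{65536} \cdot \pi.

Key observation: from the first term \frac{1}{2}: striking the common factor k^2 + 1 reduces the term (C = 1/2).
Adjacent-term ratio: r(k) = 1 * (k-\frac{1}{2}) (k+\frac{5}{2}) / [(k+\frac{13}{2}) (k+1)] - rational in k, leading ratio 1; with t_0 = \frac{1}{2}, classification follows.
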